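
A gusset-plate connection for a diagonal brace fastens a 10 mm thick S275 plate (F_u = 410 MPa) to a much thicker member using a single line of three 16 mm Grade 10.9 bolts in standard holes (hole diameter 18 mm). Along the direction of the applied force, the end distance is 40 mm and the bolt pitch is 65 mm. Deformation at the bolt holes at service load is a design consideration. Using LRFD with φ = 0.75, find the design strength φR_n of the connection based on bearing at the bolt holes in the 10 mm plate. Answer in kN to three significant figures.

351 kN

Per bolt r_n = 1.2 l_c t F_u ≤ 2.4 d t F_u; upper limit = 2.4 × 16 × 10 × 410 / 1000 = 157.4 kN.
Edge bolt: l_c = 40 − 18/2 = 31 mm → 1.2 × 31 × 10 × 410 / 1000 = 152.5 → r_n = 152.5 kN.
Interior bolts: l_c = 65 − 18 = 47 mm → 1.2 × 47 × 10 × 410 / 1000 = 231.2 → r_n = 157.4 kN.
R_n = 1 × 152.5 + 2 × 157.4 = 467.4 kN.
Design strength φR_n = 0.75 × 467.4 = 351 kN.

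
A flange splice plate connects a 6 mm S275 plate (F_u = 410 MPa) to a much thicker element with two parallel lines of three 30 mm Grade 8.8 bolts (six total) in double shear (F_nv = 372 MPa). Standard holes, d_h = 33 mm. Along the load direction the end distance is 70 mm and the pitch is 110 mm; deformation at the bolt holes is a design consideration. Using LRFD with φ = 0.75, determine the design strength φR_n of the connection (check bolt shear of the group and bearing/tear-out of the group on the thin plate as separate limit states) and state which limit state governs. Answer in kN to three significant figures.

768 kN (bearing governs)

Bolt shear: A_b = π·30²/4 = 706.9 mm²; R_n = 372 × 706.9 × 6 × 2 / 1000 = 3155 kN → 0.75 × 3155 = 2370 kN.
Bearing (1.2 l_c t F_u ≤ 2.4 d t F_u): upper limit = 2.4·30·6·410 / 1000 = 177.1 kN.
  Edge l_c = 70 − 33/2 = 53.5 → r_n = 157.9 kN; interior l_c = 110 − 33 = 77 → r_n = 177.1 kN.
  R_n,bearing = 2·157.9 + 4·177.1 = 1024 kN → 0.75 × 1024 = 768 kN.
Bearing governs: 768 kN.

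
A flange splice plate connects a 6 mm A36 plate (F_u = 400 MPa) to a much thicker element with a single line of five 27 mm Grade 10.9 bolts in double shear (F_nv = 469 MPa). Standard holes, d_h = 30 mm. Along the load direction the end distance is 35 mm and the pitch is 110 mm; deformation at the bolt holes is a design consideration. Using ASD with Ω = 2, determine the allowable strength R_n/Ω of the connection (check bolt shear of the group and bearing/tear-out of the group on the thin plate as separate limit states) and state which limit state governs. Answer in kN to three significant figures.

Bolt shear: A_b = π·27²/4 = 572.6 mm²; R_n = 469 × 572.6 × 5 × 2 / 1000 = 2685 kN → 2685 / 2 = 1340 kN.
Bearing (1.2 l_c t F_u ≤ 2.4 d t F_u): upper limit = 2.4·27·6·400 / 1000 = 155.5 kN.
  Edge l_c = 35 − 30/2 = 20 → r_n = 57.6 kN; interior l_c = 110 − 30 = 80 → r_n = 155.5 kN.
  R_n,bearing = 1·57.6 + 4·155.5 = 679.7 kN → 679.7 / 2 = 340 kN.
Bearing governs: 340 kN.

340 kN (bearing governs)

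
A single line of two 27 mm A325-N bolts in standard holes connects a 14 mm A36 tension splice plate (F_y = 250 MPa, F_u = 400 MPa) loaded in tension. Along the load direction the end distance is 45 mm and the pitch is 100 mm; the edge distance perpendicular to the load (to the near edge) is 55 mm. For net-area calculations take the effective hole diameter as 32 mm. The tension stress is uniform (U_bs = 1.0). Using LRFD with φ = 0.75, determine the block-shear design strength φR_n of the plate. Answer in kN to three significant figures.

392 kN

Shear plane L_v = 45 + 1·100 = 145 mm; A_gv = 145 × 14 = 2030 mm².
A_nv = (145 − 1.5·32) × 14 = 1358 mm².
A_nt = (55 − 0.5·32) × 14 = 546 mm².
0.6 F_u A_nv = 325.9 kN; 0.6 F_y A_gv = 304.5 kN → shear yielding governs the shear term.
R_n = 304.5 + 1.0 × 400 × 546 / 1000 = 522.9 kN.
Design strength φR_n = 0.75 × 522.9 = 392 kN.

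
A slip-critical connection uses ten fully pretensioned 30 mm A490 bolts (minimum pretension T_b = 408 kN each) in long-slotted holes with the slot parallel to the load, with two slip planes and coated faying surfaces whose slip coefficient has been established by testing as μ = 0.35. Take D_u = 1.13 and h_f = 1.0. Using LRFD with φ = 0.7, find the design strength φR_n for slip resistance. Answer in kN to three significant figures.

2260 kN

R_n = μ · D_u · h_f · T_b · n_s · n_b = 0.35 × 1.13 × 1.0 × 408 × 2 × 10 = 3227 kN.
Design strength φR_n = 0.7 × 3227 = 2260 kN.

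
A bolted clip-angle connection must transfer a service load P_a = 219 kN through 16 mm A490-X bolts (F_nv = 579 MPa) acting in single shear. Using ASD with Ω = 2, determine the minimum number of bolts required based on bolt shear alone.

4 bolts

A_b = π·16²/4 = 201.1 mm².
Per-bolt allowable strength R_n/Ω = 579 × 201.1 × 1 / 1000 / 2 = 58.21 kN.
n ≥ 219 / 58.21 = 3.762 → use 4 bolts.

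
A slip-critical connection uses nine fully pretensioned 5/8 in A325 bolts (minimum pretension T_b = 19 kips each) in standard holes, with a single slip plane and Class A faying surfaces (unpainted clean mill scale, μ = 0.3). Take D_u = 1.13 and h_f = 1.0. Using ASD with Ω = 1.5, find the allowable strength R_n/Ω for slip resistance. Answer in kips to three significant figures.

38.6 kips

R_n = μ · D_u · h_f · T_b · n_s · n_b = 0.3 × 1.13 × 1.0 × 19 × 1 × 9 = 57.97 kips.
Allowable strength R_n/Ω = 57.97 / 1.5 = 38.6 kips.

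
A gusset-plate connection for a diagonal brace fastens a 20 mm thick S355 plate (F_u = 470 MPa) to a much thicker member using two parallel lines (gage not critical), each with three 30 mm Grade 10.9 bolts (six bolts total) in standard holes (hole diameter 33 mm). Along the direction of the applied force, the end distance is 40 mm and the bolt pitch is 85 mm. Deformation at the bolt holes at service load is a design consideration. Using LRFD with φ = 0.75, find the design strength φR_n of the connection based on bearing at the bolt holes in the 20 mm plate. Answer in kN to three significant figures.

2160 kN

Per bolt r_n = 1.2 l_c t F_u ≤ 2.4 d t F_u; upper limit = 2.4 × 30 × 20 × 470 / 1000 = 676.8 kN.
Edge bolt: l_c = 40 − 33/2 = 23.5 mm → 1.2 × 23.5 × 20 × 470 / 1000 = 265.1 → r_n = 265.1 kN.
Interior bolts: l_c = 85 − 33 = 52 mm → 1.2 × 52 × 20 × 470 / 1000 = 586.6 → r_n = 586.6 kN.
R_n = 2 × 265.1 + 4 × 586.6 = 2876 kN.
Design strength φR_n = 0.75 × 2876 = 2160 kN.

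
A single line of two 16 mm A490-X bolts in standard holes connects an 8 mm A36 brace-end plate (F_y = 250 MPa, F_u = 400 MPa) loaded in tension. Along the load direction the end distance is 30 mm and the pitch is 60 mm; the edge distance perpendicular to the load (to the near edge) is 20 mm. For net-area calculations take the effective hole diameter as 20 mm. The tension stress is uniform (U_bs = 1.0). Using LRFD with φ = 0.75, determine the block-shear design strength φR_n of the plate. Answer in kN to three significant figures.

Shear plane L_v = 30 + 1·60 = 90 mm; A_gv = 90 × 8 = 720 mm².
A_nv = (90 − 1.5·20) × 8 = 480 mm².
A_nt = (20 − 0.5·20) × 8 = 80 mm².
0.6 F_u A_nv = 115.2 kN; 0.6 F_y A_gv = 108 kN → shear yielding governs the shear term.
R_n = 108 + 1.0 × 400 × 80 / 1000 = 140 kN.
Design strength φR_n = 0.75 × 140 = 105 kN.

105 kN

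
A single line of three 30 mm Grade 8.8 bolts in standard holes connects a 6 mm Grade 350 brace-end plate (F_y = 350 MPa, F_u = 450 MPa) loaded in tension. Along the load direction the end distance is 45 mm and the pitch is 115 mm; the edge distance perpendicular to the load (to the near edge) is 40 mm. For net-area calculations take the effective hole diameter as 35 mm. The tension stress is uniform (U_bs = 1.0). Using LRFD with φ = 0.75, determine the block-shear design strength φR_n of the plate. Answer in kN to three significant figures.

273 kN

Shear plane L_v = 45 + 2·115 = 275 mm; A_gv = 275 × 6 = 1650 mm².
A_nv = (275 − 2.5·35) × 6 = 1125 mm².
A_nt = (40 − 0.5·35) × 6 = 135 mm².
0.6 F_u A_nv = 303.8 kN; 0.6 F_y A_gv = 346.5 kN → shear rupture governs the shear term.
R_n = 303.8 + 1.0 × 450 × 135 / 1000 = 364.5 kN.
Design strength φR_n = 0.75 × 364.5 = 273 kN.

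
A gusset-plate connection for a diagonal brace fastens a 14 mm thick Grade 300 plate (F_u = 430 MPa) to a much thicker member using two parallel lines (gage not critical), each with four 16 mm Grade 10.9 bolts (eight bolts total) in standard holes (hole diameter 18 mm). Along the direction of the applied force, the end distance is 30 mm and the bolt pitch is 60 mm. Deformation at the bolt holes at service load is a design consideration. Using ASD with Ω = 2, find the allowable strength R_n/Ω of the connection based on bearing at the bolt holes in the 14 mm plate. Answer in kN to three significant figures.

Per bolt r_n = 1.2 l_c t F_u ≤ 2.4 d t F_u; upper limit = 2.4 × 16 × 14 × 430 / 1000 = 231.2 kN.
Edge bolt: l_c = 30 − 18/2 = 21 mm → 1.2 × 21 × 14 × 430 / 1000 = 151.7 → r_n = 151.7 kN.
Interior bolts: l_c = 60 − 18 = 42 mm → 1.2 × 42 × 14 × 430 / 1000 = 303.4 → r_n = 231.2 kN.
R_n = 2 × 151.7 + 6 × 231.2 = 1690 kN.
Allowable strength R_n/Ω = 1690 / 2 = 845 kN.

845 kN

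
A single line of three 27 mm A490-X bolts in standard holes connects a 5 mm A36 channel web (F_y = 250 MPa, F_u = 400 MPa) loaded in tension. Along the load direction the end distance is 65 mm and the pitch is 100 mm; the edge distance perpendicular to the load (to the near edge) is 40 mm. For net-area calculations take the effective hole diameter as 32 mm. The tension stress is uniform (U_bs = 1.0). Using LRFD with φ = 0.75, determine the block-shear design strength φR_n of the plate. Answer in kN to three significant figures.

185 kN

Shear plane L_v = 65 + 2·100 = 265 mm; A_gv = 265 × 5 = 1325 mm².
A_nv = (265 − 2.5·32) × 5 = 925 mm².
A_nt = (40 − 0.5·32) × 5 = 120 mm².
0.6 F_u A_nv = 222 kN; 0.6 F_y A_gv = 198.8 kN → shear yielding governs the shear term.
R_n = 198.8 + 1.0 × 400 × 120 / 1000 = 246.8 kN.
Design strength φR_n = 0.75 × 246.8 = 185 kN.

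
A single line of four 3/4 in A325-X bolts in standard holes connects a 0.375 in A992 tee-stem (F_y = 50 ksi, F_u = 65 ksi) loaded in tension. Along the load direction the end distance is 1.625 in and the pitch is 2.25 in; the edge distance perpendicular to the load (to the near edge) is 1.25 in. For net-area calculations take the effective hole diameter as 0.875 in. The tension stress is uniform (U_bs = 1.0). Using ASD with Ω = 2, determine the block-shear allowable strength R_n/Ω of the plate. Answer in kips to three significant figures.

48.8 kips

Shear plane L_v = 1.625 + 3·2.25 = 8.375 in; A_gv = 8.375 × 0.375 = 3.141 in².
A_nv = (8.375 − 3.5·0.875) × 0.375 = 1.992 in².
A_nt = (1.25 − 0.5·0.875) × 0.375 = 0.3047 in².
0.6 F_u A_nv = 77.7 kips; 0.6 F_y A_gv = 94.22 kips → shear rupture governs the shear term.
R_n = 77.7 + 1.0 × 65 × 0.3047 = 97.5 kips.
Allowable strength R_n/Ω = 97.5 / 2 = 48.8 kips.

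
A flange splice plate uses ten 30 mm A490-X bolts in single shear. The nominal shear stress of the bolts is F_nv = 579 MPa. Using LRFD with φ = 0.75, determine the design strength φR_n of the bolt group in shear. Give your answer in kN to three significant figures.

A_b = π × 30² / 4 = 706.9 mm².
R_n = F_nv · A_b · n · n_s = 579 × 706.9 × 10 × 1 / 1000 = 4093 kN.
Design strength φR_n = 0.75 × 4093 = 3070 kN.

3070 kN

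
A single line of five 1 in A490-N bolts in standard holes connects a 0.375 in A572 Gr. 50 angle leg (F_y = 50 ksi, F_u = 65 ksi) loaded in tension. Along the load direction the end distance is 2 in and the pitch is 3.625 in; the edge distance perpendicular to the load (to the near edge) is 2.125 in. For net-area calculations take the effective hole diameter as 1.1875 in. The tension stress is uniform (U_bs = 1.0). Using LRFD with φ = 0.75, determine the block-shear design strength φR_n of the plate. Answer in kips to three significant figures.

150 kips

Shear plane L_v = 2 + 4·3.625 = 16.5 in; A_gv = 16.5 × 0.375 = 6.188 in².
A_nv = (16.5 − 4.5·1.1875) × 0.375 = 4.184 in².
A_nt = (2.125 − 0.5·1.1875) × 0.375 = 0.5742 in².
0.6 F_u A_nv = 163.2 kips; 0.6 F_y A_gv = 185.6 kips → shear rupture governs the shear term.
R_n = 163.2 + 1.0 × 65 × 0.5742 = 200.5 kips.
Design strength φR_n = 0.75 × 200.5 = 150 kips.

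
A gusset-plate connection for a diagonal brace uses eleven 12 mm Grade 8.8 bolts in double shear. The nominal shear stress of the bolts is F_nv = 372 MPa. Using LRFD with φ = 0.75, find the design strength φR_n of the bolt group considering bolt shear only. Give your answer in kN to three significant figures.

694 kN

A_b = π × 12² / 4 = 113.1 mm².
R_n = F_nv · A_b · n · n_s = 372 × 113.1 × 11 × 2 / 1000 = 925.6 kN.
Design strength φR_n = 0.75 × 925.6 = 694 kN.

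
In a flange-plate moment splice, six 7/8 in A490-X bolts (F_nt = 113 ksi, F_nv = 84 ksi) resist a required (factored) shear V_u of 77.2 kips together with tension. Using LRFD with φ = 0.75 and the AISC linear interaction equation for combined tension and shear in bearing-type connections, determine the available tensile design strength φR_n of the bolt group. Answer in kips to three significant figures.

294 kips

A_b = π·0.875²/4 = 0.6013 in²; f_rv = 77.2 / (6 × 0.6013) = 21.4 ksi.
F'_nt = 1.3 F_nt − (F_nt / φF_nv) f_rv = 1.3·113 − (113/(0.75·84))·21.4 = 108.5 ksi, capped at F_nt → F'_nt = 108.5 ksi.
R_n = F'_nt · A_b · n = 108.5 × 0.6013 × 6 = 391.5 kips.
Design strength φR_n = 0.75 × 391.5 = 294 kips.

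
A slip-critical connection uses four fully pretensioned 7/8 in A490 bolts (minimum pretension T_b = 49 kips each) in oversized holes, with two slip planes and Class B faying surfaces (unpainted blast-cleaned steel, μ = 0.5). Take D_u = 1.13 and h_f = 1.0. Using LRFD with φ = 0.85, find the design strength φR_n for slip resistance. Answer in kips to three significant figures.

188 kips

R_n = μ · D_u · h_f · T_b · n_s · n_b = 0.5 × 1.13 × 1.0 × 49 × 2 × 4 = 221.5 kips.
Design strength φR_n = 0.85 × 221.5 = 188 kips.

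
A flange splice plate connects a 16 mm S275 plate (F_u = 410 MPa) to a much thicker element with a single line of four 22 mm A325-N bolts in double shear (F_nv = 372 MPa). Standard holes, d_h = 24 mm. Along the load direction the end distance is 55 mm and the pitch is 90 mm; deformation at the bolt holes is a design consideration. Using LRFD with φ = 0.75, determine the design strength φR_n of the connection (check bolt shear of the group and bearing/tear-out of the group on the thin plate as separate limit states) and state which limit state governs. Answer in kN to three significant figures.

Bolt shear: A_b = π·22²/4 = 380.1 mm²; R_n = 372 × 380.1 × 4 × 2 / 1000 = 1131 kN → 0.75 × 1131 = 848 kN.
Bearing (1.2 l_c t F_u ≤ 2.4 d t F_u): upper limit = 2.4·22·16·410 / 1000 = 346.4 kN.
  Edge l_c = 55 − 24/2 = 43 → r_n = 338.5 kN; interior l_c = 90 − 24 = 66 → r_n = 346.4 kN.
  R_n,bearing = 1·338.5 + 3·346.4 = 1378 kN → 0.75 × 1378 = 1030 kN.
Bolt shear governs: 848 kN.

848 kN (bolt shear governs)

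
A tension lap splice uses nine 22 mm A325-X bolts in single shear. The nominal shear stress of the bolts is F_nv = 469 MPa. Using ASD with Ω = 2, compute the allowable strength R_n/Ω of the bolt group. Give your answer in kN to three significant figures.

802 kN

A_b = π × 22² / 4 = 380.1 mm².
R_n = F_nv · A_b · n · n_s = 469 × 380.1 × 9 × 1 / 1000 = 1605 kN.
Allowable strength R_n/Ω = 1605 / 2 = 802 kN.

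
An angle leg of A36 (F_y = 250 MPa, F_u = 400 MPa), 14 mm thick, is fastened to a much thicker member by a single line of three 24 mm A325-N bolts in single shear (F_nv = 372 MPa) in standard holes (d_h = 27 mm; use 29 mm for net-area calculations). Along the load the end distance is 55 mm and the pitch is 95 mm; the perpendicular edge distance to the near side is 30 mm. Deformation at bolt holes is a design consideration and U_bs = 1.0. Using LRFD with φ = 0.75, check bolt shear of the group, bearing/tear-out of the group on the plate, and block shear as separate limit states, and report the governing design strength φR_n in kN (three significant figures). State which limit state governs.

379 kN (bolt shear governs)

Bolt shear: A_b = π·24²/4 = 452.4 mm²; R_n = 372 × 452.4 × 3 × 1 / 1000 = 504.9 kN → 0.75 × 504.9 = 379 kN.
Bearing: edge l_c = 41.5, r_n = 278.9 kN; interior l_c = 68, r_n = 322.6 kN; R_n = 278.9 + 2·322.6 = 924 kN → 693 kN.
Block shear: A_gv = 3430, A_nv = 2415, A_nt = 217 mm²; R_n = min(0.6F_uA_nv, 0.6F_yA_gv) + U_bs·F_u·A_nt = 601.3 kN → 451 kN.
Bolt shear governs: 379 kN.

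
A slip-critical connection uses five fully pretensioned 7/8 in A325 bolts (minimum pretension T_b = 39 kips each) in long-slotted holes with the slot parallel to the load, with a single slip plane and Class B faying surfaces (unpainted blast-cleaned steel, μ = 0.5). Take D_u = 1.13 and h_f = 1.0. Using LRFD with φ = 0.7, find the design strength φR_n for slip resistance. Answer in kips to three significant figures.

R_n = μ · D_u · h_f · T_b · n_s · n_b = 0.5 × 1.13 × 1.0 × 39 × 1 × 5 = 110.2 kips.
Design strength φR_n = 0.7 × 110.2 = 77.1 kips.

77.1 kips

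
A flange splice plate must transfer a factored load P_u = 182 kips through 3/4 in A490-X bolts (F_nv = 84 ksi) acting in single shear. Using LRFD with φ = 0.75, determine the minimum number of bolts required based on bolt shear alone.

7 bolts

A_b = π·0.75²/4 = 0.4418 in².
Per-bolt design strength φR_n = 0.75 × 84 × 0.4418 × 1 = 27.83 kips.
n ≥ 182 / 27.83 = 6.539 → use 7 bolts.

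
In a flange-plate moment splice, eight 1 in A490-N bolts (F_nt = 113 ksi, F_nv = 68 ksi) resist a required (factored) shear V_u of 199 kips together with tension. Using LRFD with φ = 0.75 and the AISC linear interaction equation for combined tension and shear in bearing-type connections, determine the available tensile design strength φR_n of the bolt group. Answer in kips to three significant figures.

362 kips

A_b = π·1²/4 = 0.7854 in²; f_rv = 199 / (8 × 0.7854) = 31.67 ksi.
F'_nt = 1.3 F_nt − (F_nt / φF_nv) f_rv = 1.3·113 − (113/(0.75·68))·31.67 = 76.73 ksi, capped at F_nt → F'_nt = 76.73 ksi.
R_n = F'_nt · A_b · n = 76.73 × 0.7854 × 8 = 482.1 kips.
Design strength φR_n = 0.75 × 482.1 = 362 kips.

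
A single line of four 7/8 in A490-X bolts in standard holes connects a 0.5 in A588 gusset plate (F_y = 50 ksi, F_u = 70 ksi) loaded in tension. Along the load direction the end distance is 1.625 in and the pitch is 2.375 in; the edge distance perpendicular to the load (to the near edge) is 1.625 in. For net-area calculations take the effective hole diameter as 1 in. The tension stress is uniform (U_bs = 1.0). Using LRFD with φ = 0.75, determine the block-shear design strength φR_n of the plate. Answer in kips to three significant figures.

112 kips

Shear plane L_v = 1.625 + 3·2.375 = 8.75 in; A_gv = 8.75 × 0.5 = 4.375 in².
A_nv = (8.75 − 3.5·1) × 0.5 = 2.625 in².
A_nt = (1.625 − 0.5·1) × 0.5 = 0.5625 in².
0.6 F_u A_nv = 110.2 kips; 0.6 F_y A_gv = 131.2 kips → shear rupture governs the shear term.
R_n = 110.2 + 1.0 × 70 × 0.5625 = 149.6 kips.
Design strength φR_n = 0.75 × 149.6 = 112 kips.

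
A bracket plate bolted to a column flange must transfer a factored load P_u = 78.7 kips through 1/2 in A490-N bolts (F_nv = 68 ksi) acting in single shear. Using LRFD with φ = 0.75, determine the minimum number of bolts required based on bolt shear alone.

8 bolts

A_b = π·0.5²/4 = 0.1963 in².
Per-bolt design strength φR_n = 0.75 × 68 × 0.1963 × 1 = 10.01 kips.
n ≥ 78.7 / 10.01 = 7.859 → use 8 bolts.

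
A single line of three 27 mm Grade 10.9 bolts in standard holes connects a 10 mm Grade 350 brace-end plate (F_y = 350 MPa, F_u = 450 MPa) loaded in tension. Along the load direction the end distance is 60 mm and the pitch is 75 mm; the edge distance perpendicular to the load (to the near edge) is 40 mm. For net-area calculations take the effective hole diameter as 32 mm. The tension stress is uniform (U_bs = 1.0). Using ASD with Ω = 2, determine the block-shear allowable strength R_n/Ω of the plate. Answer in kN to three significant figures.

Shear plane L_v = 60 + 2·75 = 210 mm; A_gv = 210 × 10 = 2100 mm².
A_nv = (210 − 2.5·32) × 10 = 1300 mm².
A_nt = (40 − 0.5·32) × 10 = 240 mm².
0.6 F_u A_nv = 351 kN; 0.6 F_y A_gv = 441 kN → shear rupture governs the shear term.
R_n = 351 + 1.0 × 450 × 240 / 1000 = 459 kN.
Allowable strength R_n/Ω = 459 / 2 = 230 kN.

230 kN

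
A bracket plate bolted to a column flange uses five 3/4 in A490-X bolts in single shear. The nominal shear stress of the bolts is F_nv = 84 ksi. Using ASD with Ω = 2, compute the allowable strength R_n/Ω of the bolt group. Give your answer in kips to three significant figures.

92.8 kips

A_b = π × 0.75² / 4 = 0.4418 in².
R_n = F_nv · A_b · n · n_s = 84 × 0.4418 × 5 × 1 = 185.6 kips.
Allowable strength R_n/Ω = 185.6 / 2 = 92.8 kips.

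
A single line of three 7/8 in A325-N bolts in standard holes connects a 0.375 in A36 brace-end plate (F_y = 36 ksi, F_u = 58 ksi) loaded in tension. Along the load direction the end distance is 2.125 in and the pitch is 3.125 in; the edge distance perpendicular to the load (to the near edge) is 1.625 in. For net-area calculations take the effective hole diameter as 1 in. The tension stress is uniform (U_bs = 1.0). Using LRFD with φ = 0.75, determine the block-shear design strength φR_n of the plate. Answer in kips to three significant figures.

69.2 kips

Shear plane L_v = 2.125 + 2·3.125 = 8.375 in; A_gv = 8.375 × 0.375 = 3.141 in².
A_nv = (8.375 − 2.5·1) × 0.375 = 2.203 in².
A_nt = (1.625 − 0.5·1) × 0.375 = 0.4219 in².
0.6 F_u A_nv = 76.67 kips; 0.6 F_y A_gv = 67.84 kips → shear yielding governs the shear term.
R_n = 67.84 + 1.0 × 58 × 0.4219 = 92.31 kips.
Design strength φR_n = 0.75 × 92.31 = 69.2 kips.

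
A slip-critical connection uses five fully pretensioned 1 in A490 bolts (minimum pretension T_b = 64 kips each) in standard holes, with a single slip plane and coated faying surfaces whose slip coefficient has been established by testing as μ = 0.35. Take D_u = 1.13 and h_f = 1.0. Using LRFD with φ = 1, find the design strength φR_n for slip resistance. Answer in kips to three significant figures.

R_n = μ · D_u · h_f · T_b · n_s · n_b = 0.35 × 1.13 × 1.0 × 64 × 1 × 5 = 126.6 kips.
Design strength φR_n = 1 × 126.6 = 127 kips.

127 kips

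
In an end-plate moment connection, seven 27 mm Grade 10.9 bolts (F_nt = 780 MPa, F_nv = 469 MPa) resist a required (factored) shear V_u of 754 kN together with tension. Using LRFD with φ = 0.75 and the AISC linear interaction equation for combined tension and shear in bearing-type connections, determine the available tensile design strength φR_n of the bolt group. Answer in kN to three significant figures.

1790 kN

A_b = π·27²/4 = 572.6 mm²; f_rv = 754 × 1000 / (7 × 572.6) = 188.1 MPa.
F'_nt = 1.3 F_nt − (F_nt / φF_nv) f_rv = 1.3·780 − (780/(0.75·469))·188.1 = 596.8 MPa, capped at F_nt → F'_nt = 596.8 MPa.
R_n = F'_nt · A_b · n = 596.8 × 572.6 × 7 / 1000 = 2392 kN.
Design strength φR_n = 0.75 × 2392 = 1790 kN.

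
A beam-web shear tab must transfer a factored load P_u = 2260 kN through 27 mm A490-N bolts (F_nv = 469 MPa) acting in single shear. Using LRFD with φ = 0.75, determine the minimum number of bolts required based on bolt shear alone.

A_b = π·27²/4 = 572.6 mm².
Per-bolt design strength φR_n = 0.75 × 469 × 572.6 × 1 / 1000 = 201.4 kN.
n ≥ 2260 / 201.4 = 11.22 → use 12 bolts.

12 bolts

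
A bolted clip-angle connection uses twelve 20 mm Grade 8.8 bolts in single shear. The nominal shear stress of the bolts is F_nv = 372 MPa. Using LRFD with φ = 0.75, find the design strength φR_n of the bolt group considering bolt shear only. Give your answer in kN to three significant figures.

1050 kN

A_b = π × 20² / 4 = 314.2 mm².
R_n = F_nv · A_b · n · n_s = 372 × 314.2 × 12 × 1 / 1000 = 1402 kN.
Design strength φR_n = 0.75 × 1402 = 1050 kN.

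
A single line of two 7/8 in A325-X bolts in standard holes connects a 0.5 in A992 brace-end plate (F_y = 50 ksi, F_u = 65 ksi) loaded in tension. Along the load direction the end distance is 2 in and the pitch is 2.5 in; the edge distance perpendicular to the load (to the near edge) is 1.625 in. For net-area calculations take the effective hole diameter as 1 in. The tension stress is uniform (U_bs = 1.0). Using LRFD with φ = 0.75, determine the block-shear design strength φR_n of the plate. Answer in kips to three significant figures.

71.3 kips

Shear plane L_v = 2 + 1·2.5 = 4.5 in; A_gv = 4.5 × 0.5 = 2.25 in².
A_nv = (4.5 − 1.5·1) × 0.5 = 1.5 in².
A_nt = (1.625 − 0.5·1) × 0.5 = 0.5625 in².
0.6 F_u A_nv = 58.5 kips; 0.6 F_y A_gv = 67.5 kips → shear rupture governs the shear term.
R_n = 58.5 + 1.0 × 65 × 0.5625 = 95.06 kips.
Design strength φR_n = 0.75 × 95.06 = 71.3 kips.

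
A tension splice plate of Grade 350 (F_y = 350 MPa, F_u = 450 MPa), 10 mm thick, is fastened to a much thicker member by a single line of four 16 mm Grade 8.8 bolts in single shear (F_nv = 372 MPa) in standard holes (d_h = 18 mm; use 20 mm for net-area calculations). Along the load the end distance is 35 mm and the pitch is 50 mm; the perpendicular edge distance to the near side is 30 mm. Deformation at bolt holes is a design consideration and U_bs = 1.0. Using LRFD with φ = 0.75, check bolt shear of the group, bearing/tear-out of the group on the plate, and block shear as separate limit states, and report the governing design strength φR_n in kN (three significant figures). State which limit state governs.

224 kN (bolt shear governs)

Bolt shear: A_b = π·16²/4 = 201.1 mm²; R_n = 372 × 201.1 × 4 × 1 / 1000 = 299.2 kN → 0.75 × 299.2 = 224 kN.
Bearing: edge l_c = 26, r_n = 140.4 kN; interior l_c = 32, r_n = 172.8 kN; R_n = 140.4 + 3·172.8 = 658.8 kN → 494 kN.
Block shear: A_gv = 1850, A_nv = 1150, A_nt = 200 mm²; R_n = min(0.6F_uA_nv, 0.6F_yA_gv) + U_bs·F_u·A_nt = 400.5 kN → 300 kN.
Bolt shear governs: 224 kN.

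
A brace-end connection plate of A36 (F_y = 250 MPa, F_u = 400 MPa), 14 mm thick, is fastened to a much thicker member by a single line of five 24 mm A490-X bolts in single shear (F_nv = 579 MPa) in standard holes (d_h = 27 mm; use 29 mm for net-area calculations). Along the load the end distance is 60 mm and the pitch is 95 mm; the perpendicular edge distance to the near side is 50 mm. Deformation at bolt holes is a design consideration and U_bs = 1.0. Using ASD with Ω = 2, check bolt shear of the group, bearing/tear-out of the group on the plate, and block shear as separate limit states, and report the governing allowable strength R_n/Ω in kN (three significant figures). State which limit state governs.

561 kN (block shear governs)

Bolt shear: A_b = π·24²/4 = 452.4 mm²; R_n = 579 × 452.4 × 5 × 1 / 1000 = 1310 kN → 1310 / 2 = 655 kN.
Bearing: edge l_c = 46.5, r_n = 312.5 kN; interior l_c = 68, r_n = 322.6 kN; R_n = 312.5 + 4·322.6 = 1603 kN → 801 kN.
Block shear: A_gv = 6160, A_nv = 4333, A_nt = 497 mm²; R_n = min(0.6F_uA_nv, 0.6F_yA_gv) + U_bs·F_u·A_nt = 1123 kN → 561 kN.
Block shear governs: 561 kN.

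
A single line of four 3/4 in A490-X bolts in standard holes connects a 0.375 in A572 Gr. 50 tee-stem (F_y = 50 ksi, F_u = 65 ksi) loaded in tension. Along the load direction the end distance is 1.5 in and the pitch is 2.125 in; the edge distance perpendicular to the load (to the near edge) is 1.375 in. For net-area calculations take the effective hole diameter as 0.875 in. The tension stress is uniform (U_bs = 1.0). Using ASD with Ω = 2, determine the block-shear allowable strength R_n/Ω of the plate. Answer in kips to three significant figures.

46.6 kips

Shear plane L_v = 1.5 + 3·2.125 = 7.875 in; A_gv = 7.875 × 0.375 = 2.953 in².
A_nv = (7.875 − 3.5·0.875) × 0.375 = 1.805 in².
A_nt = (1.375 − 0.5·0.875) × 0.375 = 0.3516 in².
0.6 F_u A_nv = 70.38 kips; 0.6 F_y A_gv = 88.59 kips → shear rupture governs the shear term.
R_n = 70.38 + 1.0 × 65 × 0.3516 = 93.23 kips.
Allowable strength R_n/Ω = 93.23 / 2 = 46.6 kips.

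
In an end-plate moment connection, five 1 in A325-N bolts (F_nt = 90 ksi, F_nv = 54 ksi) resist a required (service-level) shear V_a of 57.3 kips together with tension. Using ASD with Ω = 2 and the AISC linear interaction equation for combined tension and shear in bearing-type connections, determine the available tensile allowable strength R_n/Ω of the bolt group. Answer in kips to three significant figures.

A_b = π·1²/4 = 0.7854 in²; f_rv = 57.3 / (5 × 0.7854) = 14.59 ksi.
F'_nt = 1.3 F_nt − (Ω F_nt / F_nv) f_rv = 1.3·90 − (2·90/54)·14.59 = 68.36 ksi, capped at F_nt → F'_nt = 68.36 ksi.
R_n = F'_nt · A_b · n = 68.36 × 0.7854 × 5 = 268.5 kips.
Allowable strength R_n/Ω = 268.5 / 2 = 134 kips.

134 kips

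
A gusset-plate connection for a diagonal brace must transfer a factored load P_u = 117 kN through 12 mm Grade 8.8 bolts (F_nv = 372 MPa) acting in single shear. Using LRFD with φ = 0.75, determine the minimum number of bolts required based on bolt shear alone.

A_b = π·12²/4 = 113.1 mm².
Per-bolt design strength φR_n = 0.75 × 372 × 113.1 × 1 / 1000 = 31.55 kN.
n ≥ 117 / 31.55 = 3.708 → use 4 bolts.

4 bolts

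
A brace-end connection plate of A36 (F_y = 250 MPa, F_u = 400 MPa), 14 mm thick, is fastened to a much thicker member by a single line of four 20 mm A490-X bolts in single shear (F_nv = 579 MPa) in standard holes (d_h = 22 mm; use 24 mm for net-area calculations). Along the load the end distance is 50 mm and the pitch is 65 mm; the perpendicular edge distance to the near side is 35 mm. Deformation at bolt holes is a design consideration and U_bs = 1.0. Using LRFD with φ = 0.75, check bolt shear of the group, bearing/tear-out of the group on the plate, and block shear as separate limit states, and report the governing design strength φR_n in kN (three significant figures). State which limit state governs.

Bolt shear: A_b = π·20²/4 = 314.2 mm²; R_n = 579 × 314.2 × 4 × 1 / 1000 = 727.6 kN → 0.75 × 727.6 = 546 kN.
Bearing: edge l_c = 39, r_n = 262.1 kN; interior l_c = 43, r_n = 268.8 kN; R_n = 262.1 + 3·268.8 = 1068 kN → 801 kN.
Block shear: A_gv = 3430, A_nv = 2254, A_nt = 322 mm²; R_n = min(0.6F_uA_nv, 0.6F_yA_gv) + U_bs·F_u·A_nt = 643.3 kN → 482 kN.
Block shear governs: 482 kN.

482 kN (block shear governs)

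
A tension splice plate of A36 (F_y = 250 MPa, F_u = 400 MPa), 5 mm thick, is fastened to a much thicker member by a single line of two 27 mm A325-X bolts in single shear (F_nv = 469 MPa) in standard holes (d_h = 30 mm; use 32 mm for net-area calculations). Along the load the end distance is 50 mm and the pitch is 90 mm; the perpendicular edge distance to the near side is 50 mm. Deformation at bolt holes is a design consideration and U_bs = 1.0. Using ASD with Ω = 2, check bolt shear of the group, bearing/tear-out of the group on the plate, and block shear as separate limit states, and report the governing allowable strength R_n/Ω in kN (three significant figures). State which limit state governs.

86.5 kN (block shear governs)

Bolt shear: A_b = π·27²/4 = 572.6 mm²; R_n = 469 × 572.6 × 2 × 1 / 1000 = 537.1 kN → 537.1 / 2 = 269 kN.
Bearing: edge l_c = 35, r_n = 84 kN; interior l_c = 60, r_n = 129.6 kN; R_n = 84 + 1·129.6 = 213.6 kN → 107 kN.
Block shear: A_gv = 700, A_nv = 460, A_nt = 170 mm²; R_n = min(0.6F_uA_nv, 0.6F_yA_gv) + U_bs·F_u·A_nt = 173 kN → 86.5 kN.
Block shear governs: 86.5 kN.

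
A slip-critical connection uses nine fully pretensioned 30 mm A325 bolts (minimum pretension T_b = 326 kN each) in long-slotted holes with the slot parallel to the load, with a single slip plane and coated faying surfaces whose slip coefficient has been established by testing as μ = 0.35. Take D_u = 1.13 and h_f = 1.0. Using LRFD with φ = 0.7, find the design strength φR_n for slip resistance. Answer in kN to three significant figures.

812 kN

R_n = μ · D_u · h_f · T_b · n_s · n_b = 0.35 × 1.13 × 1.0 × 326 × 1 × 9 = 1160 kN.
Design strength φR_n = 0.7 × 1160 = 812 kN.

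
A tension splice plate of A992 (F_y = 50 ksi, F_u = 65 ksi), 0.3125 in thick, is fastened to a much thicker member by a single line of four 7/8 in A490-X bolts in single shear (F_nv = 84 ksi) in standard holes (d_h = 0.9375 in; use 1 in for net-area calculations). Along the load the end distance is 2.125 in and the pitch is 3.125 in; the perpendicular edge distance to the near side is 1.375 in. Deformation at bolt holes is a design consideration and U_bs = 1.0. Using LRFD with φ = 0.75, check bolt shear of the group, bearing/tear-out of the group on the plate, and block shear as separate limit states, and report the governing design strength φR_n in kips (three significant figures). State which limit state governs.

Bolt shear: A_b = π·0.875²/4 = 0.6013 in²; R_n = 84 × 0.6013 × 4 × 1 = 202 kips → 0.75 × 202 = 152 kips.
Bearing: edge l_c = 1.656, r_n = 40.37 kips; interior l_c = 2.188, r_n = 42.66 kips; R_n = 40.37 + 3·42.66 = 168.3 kips → 126 kips.
Block shear: A_gv = 3.594, A_nv = 2.5, A_nt = 0.2734 in²; R_n = min(0.6F_uA_nv, 0.6F_yA_gv) + U_bs·F_u·A_nt = 115.3 kips → 86.5 kips.
Block shear governs: 86.5 kips.

86.5 kips (block shear governs)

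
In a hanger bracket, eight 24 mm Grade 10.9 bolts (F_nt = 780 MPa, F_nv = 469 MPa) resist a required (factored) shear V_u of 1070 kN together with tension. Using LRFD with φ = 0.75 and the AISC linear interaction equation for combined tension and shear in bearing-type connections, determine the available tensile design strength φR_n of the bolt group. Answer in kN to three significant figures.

A_b = π·24²/4 = 452.4 mm²; f_rv = 1070 × 1000 / (8 × 452.4) = 295.7 MPa.
F'_nt = 1.3 F_nt − (F_nt / φF_nv) f_rv = 1.3·780 − (780/(0.75·469))·295.7 = 358.4 MPa, capped at F_nt → F'_nt = 358.4 MPa.
R_n = F'_nt · A_b · n = 358.4 × 452.4 × 8 / 1000 = 1297 kN.
Design strength φR_n = 0.75 × 1297 = 973 kN.

973 kN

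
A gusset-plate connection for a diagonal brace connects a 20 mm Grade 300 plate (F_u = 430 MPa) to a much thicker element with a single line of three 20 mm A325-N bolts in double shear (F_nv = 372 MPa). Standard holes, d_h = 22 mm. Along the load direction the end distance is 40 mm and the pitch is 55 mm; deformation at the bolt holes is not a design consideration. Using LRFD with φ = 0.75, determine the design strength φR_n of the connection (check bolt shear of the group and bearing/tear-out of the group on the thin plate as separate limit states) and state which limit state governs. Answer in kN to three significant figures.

526 kN (bolt shear governs)

Bolt shear: A_b = π·20²/4 = 314.2 mm²; R_n = 372 × 314.2 × 3 × 2 / 1000 = 701.2 kN → 0.75 × 701.2 = 526 kN.
Bearing (1.5 l_c t F_u ≤ 3.0 d t F_u): upper limit = 3.0·20·20·430 / 1000 = 516 kN.
  Edge l_c = 40 − 22/2 = 29 → r_n = 374.1 kN; interior l_c = 55 − 22 = 33 → r_n = 425.7 kN.
  R_n,bearing = 1·374.1 + 2·425.7 = 1226 kN → 0.75 × 1226 = 919 kN.
Bolt shear governs: 526 kN.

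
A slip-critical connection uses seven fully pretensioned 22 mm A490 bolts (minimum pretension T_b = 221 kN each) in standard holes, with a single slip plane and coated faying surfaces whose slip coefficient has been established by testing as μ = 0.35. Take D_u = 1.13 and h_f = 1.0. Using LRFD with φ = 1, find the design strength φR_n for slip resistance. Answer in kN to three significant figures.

612 kN

R_n = μ · D_u · h_f · T_b · n_s · n_b = 0.35 × 1.13 × 1.0 × 221 × 1 × 7 = 611.8 kN.
Design strength φR_n = 1 × 611.8 = 612 kN.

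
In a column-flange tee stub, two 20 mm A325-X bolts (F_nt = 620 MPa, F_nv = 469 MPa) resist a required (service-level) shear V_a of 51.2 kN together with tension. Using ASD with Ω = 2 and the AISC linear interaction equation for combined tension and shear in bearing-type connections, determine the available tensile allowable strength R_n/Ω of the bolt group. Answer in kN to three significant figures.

A_b = π·20²/4 = 314.2 mm²; f_rv = 51.2 × 1000 / (2 × 314.2) = 81.49 MPa.
F'_nt = 1.3 F_nt − (Ω F_nt / F_nv) f_rv = 1.3·620 − (2·620/469)·81.49 = 590.6 MPa, capped at F_nt → F'_nt = 590.6 MPa.
R_n = F'_nt · A_b · n = 590.6 × 314.2 × 2 / 1000 = 371.1 kN.
Allowable strength R_n/Ω = 371.1 / 2 = 186 kN.

186 kN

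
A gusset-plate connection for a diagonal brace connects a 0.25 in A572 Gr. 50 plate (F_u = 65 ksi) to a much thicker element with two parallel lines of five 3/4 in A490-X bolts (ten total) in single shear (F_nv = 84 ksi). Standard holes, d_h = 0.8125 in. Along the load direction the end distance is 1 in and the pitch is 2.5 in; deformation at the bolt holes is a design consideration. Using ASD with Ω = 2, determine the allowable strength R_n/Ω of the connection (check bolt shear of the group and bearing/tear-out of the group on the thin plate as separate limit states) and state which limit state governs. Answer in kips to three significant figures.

129 kips (bearing governs)

Bolt shear: A_b = π·0.75²/4 = 0.4418 in²; R_n = 84 × 0.4418 × 10 × 1 = 371.1 kips → 371.1 / 2 = 186 kips.
Bearing (1.2 l_c t F_u ≤ 2.4 d t F_u): upper limit = 2.4·0.75·0.25·65 = 29.25 kips.
  Edge l_c = 1 − 0.8125/2 = 0.5938 → r_n = 11.58 kips; interior l_c = 2.5 − 0.8125 = 1.688 → r_n = 29.25 kips.
  R_n,bearing = 2·11.58 + 8·29.25 = 257.2 kips → 257.2 / 2 = 129 kips.
Bearing governs: 129 kips.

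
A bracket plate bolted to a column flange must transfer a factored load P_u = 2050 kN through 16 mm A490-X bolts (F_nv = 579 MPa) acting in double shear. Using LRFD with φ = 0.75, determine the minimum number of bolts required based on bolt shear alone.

12 bolts

A_b = π·16²/4 = 201.1 mm².
Per-bolt design strength φR_n = 0.75 × 579 × 201.1 × 2 / 1000 = 174.6 kN.
n ≥ 2050 / 174.6 = 11.74 → use 12 bolts.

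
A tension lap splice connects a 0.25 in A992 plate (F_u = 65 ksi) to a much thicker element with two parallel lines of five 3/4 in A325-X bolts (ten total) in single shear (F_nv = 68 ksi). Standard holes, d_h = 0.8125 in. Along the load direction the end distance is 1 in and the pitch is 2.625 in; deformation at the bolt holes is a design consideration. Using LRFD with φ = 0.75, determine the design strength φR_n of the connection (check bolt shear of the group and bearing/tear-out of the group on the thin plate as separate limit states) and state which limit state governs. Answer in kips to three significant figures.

Bolt shear: A_b = π·0.75²/4 = 0.4418 in²; R_n = 68 × 0.4418 × 10 × 1 = 300.4 kips → 0.75 × 300.4 = 225 kips.
Bearing (1.2 l_c t F_u ≤ 2.4 d t F_u): upper limit = 2.4·0.75·0.25·65 = 29.25 kips.
  Edge l_c = 1 − 0.8125/2 = 0.5938 → r_n = 11.58 kips; interior l_c = 2.625 − 0.8125 = 1.812 → r_n = 29.25 kips.
  R_n,bearing = 2·11.58 + 8·29.25 = 257.2 kips → 0.75 × 257.2 = 193 kips.
Bearing governs: 193 kips.

193 kips (bearing governs)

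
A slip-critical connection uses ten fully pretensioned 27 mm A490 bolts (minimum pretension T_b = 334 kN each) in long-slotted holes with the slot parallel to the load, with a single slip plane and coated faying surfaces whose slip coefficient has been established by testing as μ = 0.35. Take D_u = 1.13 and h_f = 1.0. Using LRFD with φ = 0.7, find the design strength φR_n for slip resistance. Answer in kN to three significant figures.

R_n = μ · D_u · h_f · T_b · n_s · n_b = 0.35 × 1.13 × 1.0 × 334 × 1 × 10 = 1321 kN.
Design strength φR_n = 0.7 × 1321 = 925 kN.

925 kN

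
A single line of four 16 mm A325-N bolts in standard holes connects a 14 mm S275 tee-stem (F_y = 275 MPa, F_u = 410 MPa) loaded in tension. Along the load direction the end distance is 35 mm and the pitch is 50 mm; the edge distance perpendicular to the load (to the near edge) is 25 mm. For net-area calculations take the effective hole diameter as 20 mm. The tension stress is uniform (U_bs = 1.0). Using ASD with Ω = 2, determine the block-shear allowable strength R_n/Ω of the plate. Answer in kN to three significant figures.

Shear plane L_v = 35 + 3·50 = 185 mm; A_gv = 185 × 14 = 2590 mm².
A_nv = (185 − 3.5·20) × 14 = 1610 mm².
A_nt = (25 − 0.5·20) × 14 = 210 mm².
0.6 F_u A_nv = 396.1 kN; 0.6 F_y A_gv = 427.4 kN → shear rupture governs the shear term.
R_n = 396.1 + 1.0 × 410 × 210 / 1000 = 482.2 kN.
Allowable strength R_n/Ω = 482.2 / 2 = 241 kN.

241 kN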